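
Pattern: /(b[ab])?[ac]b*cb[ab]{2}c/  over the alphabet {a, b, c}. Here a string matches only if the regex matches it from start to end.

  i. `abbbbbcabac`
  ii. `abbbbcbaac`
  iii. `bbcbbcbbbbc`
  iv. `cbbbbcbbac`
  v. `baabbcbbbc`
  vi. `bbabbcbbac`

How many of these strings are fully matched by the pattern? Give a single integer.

4

i → no match
ii → match
iii → no match
iv → match
v → match
vi → match
Total matched: 4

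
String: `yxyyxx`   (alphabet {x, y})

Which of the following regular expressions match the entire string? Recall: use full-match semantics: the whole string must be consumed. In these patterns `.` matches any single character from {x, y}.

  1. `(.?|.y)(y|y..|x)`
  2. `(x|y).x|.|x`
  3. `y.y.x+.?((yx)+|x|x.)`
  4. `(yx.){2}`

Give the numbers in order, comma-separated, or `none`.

1 → no match
2 → no match
3 → match
4 → match

3, 4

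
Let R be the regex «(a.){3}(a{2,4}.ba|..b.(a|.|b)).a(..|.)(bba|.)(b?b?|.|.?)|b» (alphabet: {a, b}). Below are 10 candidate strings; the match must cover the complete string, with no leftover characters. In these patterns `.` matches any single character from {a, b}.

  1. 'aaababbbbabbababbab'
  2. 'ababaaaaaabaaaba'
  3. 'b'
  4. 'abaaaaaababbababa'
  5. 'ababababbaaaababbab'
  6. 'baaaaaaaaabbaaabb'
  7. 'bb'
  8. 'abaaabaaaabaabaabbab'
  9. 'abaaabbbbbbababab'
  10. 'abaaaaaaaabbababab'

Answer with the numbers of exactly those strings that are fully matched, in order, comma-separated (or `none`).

1 → match
2 → match
3 → match
4 → match
5 → match
6 → no match
7 → no match
8 → no match
9 → no match
10 → match

1, 2, 3, 4, 5, 10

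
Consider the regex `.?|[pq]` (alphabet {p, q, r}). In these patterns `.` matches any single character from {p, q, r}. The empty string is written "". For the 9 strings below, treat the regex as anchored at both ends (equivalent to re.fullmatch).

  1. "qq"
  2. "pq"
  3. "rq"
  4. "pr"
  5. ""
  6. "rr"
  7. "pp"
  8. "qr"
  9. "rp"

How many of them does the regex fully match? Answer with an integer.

1 → no match
2 → no match
3 → no match
4 → no match
5 → match
6 → no match
7 → no match
8 → no match
9 → no match
Total matched: 1

1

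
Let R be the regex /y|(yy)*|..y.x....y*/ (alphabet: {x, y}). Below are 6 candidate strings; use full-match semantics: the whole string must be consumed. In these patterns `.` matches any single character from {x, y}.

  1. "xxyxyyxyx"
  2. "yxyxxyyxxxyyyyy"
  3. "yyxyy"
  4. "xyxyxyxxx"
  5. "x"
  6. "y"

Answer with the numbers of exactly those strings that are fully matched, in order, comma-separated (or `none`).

6

1 → no match
2 → no match
3 → no match
4 → no match
5 → no match
6 → match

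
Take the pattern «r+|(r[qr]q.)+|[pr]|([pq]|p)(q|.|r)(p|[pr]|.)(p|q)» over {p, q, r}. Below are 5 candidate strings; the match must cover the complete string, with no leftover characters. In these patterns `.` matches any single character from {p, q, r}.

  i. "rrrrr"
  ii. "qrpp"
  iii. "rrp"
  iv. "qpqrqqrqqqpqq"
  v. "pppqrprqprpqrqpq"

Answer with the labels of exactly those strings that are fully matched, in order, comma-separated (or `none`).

i → match
ii → match
iii → no match
iv → no match
v → no match

i, ii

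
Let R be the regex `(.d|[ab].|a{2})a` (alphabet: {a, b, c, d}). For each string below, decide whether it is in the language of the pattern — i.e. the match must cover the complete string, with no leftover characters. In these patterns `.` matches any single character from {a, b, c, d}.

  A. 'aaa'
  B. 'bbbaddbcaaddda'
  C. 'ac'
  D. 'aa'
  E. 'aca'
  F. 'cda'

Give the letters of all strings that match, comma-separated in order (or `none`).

A, E, F

A → match
B → no match
C → no match — must end with 'a'
D → no match
E → match
F → match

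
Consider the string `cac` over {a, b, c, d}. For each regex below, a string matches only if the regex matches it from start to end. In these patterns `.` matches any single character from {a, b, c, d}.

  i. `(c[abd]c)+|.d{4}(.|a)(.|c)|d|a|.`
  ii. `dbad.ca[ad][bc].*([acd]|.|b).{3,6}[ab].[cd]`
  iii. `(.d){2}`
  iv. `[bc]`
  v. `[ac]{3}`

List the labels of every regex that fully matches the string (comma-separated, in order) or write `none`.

i → match
ii → no match — must start with `dbad`
iii → no match — must end with `d`
iv → no match
v → match

i, v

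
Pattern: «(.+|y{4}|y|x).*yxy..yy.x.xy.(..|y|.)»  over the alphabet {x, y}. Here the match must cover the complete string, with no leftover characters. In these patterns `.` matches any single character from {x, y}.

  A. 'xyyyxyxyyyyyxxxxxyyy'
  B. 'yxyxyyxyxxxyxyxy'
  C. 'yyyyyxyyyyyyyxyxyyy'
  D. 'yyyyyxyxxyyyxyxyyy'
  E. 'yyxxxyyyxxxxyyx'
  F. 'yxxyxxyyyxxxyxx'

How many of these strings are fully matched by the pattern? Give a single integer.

A → no match
B → no match
C → no match
D → match
E → no match
F → no match
Total matched: 1

1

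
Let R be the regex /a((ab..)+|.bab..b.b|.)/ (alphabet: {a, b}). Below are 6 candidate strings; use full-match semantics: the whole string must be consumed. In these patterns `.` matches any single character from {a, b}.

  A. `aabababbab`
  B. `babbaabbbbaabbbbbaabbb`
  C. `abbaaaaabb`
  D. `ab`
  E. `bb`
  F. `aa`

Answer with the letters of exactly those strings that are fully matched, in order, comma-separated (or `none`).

A → match
B → no match — must start with `a`
C → no match
D → match
E → no match — must start with `a`
F → match

A, D, F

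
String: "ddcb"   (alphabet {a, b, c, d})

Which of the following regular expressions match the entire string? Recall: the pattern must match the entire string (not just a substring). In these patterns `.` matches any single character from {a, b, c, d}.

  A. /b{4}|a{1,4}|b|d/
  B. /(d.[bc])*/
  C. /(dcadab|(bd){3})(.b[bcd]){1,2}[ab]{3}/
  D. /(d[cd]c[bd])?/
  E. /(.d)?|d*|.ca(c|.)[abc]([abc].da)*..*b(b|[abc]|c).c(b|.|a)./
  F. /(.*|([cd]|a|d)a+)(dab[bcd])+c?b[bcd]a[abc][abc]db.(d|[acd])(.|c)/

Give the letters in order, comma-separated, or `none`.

A → no match
B → no match
C → no match
D → match
E → no match
F → no match

D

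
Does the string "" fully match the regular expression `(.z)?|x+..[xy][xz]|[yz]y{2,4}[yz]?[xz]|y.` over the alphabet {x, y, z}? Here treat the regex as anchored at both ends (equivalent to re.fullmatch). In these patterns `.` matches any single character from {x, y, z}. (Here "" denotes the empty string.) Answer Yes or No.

Yes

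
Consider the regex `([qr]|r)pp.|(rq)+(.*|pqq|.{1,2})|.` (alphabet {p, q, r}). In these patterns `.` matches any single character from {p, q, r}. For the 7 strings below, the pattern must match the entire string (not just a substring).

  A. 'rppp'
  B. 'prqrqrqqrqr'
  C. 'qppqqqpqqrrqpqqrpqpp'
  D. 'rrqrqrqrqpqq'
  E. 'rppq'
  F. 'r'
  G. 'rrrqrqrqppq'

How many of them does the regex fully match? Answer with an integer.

3

A → match
B → no match
C → no match
D → no match
E → match
F → match
G → no match
Total matched: 3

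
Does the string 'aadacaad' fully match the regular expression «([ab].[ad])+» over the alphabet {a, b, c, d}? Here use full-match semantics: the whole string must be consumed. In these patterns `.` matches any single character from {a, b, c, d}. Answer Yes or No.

No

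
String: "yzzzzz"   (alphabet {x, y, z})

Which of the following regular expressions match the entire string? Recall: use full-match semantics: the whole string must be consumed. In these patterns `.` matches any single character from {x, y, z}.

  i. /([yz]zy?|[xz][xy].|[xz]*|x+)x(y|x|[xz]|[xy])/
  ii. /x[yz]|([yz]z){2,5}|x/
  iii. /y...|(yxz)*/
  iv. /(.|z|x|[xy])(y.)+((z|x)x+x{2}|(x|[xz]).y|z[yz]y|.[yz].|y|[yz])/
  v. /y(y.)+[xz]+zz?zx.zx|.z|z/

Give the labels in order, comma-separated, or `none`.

ii

i → no match
ii → match
iii → no match
iv → no match
v → no match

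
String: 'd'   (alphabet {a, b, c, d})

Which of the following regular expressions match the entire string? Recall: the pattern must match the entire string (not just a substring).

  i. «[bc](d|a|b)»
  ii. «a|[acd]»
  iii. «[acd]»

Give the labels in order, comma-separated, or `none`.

ii, iii

i → no match
ii → match
iii → match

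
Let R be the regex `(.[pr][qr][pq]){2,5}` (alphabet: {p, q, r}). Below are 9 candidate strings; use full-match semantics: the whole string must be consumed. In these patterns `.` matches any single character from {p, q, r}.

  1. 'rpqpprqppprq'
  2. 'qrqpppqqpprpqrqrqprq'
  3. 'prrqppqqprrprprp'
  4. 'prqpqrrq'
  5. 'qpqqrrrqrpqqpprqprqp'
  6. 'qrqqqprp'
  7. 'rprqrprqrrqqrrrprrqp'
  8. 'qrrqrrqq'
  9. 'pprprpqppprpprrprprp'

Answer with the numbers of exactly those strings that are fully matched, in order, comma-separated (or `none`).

1 → match
2 → no match
3 → match
4 → match
5 → match
6 → match
7 → match
8 → match
9 → match

1, 3, 4, 5, 6, 7, 8, 9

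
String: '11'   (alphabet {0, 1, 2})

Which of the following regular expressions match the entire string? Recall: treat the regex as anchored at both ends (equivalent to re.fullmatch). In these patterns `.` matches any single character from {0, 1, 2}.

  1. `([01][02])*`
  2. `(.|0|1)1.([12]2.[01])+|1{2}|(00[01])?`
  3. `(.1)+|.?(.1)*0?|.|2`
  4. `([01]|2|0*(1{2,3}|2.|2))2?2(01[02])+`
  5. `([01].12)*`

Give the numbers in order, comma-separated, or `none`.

1 → no match
2 → match
3 → match
4 → no match
5 → no match

2, 3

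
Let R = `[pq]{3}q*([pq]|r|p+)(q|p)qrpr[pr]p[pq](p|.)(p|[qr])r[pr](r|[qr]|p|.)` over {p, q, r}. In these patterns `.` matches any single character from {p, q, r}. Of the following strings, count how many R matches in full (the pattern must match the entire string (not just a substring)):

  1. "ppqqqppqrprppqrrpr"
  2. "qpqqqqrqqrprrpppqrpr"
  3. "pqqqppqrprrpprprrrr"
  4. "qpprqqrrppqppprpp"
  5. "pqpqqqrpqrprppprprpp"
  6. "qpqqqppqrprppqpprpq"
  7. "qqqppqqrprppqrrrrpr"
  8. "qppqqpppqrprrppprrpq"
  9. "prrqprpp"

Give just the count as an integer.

4

1 → no match
2 → match
3 → no match
4 → no match
5 → match
6 → match
7 → no match
8 → match
9 → no match
Total matched: 4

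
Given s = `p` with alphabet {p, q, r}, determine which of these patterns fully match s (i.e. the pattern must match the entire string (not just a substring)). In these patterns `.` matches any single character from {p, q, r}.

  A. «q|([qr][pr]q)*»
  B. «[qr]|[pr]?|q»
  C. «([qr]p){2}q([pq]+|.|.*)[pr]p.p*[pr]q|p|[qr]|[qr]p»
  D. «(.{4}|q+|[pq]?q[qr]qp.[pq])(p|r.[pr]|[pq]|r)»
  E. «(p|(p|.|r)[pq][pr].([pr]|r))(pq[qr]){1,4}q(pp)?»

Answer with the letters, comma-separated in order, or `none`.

A → no match
B → match
C → match
D → no match
E → no match

B, C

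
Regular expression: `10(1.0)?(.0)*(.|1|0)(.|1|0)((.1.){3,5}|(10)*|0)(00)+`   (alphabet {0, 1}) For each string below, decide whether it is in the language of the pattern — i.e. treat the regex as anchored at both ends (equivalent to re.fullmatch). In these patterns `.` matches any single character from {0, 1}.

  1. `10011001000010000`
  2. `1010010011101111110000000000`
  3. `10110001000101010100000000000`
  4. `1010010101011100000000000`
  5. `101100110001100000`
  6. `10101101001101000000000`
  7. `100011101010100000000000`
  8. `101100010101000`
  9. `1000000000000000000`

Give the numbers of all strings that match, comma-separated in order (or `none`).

2, 3, 4, 6, 7, 8, 9

1 → no match
2 → match
3 → match
4 → match
5 → no match
6 → match
7 → match
8 → match
9 → match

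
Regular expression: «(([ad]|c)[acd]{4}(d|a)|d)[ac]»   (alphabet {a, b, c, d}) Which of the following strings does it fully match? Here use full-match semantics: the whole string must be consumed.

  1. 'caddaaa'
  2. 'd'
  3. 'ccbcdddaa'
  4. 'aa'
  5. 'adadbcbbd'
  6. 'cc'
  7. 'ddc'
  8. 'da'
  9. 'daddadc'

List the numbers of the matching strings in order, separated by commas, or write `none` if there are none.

1. 'caddaaa' → match
2. 'd' → no match
3. 'ccbcdddaa' → no match
4. 'aa' → no match
5. 'adadbcbbd' → no match
6. 'cc' → no match
7. 'ddc' → no match
8. 'da' → match
9. 'daddadc' → match

1, 8, 9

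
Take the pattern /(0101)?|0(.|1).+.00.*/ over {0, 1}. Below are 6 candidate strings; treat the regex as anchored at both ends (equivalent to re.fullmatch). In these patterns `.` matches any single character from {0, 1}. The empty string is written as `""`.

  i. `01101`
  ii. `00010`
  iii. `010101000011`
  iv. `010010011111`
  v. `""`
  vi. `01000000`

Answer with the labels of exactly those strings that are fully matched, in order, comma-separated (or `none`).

i → no match
ii → no match
iii → match
iv → match
v → match
vi → match

iii, iv, v, vi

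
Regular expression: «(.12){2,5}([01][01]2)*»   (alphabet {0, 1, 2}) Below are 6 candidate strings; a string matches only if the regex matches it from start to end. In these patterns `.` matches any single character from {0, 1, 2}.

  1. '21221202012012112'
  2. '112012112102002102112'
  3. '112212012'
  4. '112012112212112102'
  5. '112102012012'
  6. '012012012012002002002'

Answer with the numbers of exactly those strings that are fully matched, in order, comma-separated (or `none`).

1 → no match
2 → match
3 → match
4 → match
5 → no match
6 → match

2, 3, 4, 6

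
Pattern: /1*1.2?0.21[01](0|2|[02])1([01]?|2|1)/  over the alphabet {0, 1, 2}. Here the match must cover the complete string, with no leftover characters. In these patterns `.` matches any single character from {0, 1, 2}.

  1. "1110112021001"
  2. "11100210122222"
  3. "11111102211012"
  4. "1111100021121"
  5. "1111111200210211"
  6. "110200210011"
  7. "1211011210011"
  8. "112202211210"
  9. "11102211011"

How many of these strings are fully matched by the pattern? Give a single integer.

6

1 → no match
2 → no match
3 → match
4 → match
5 → match
6. "110200210011" → match
7 → no match
8. "112202211210" → match
9. "11102211011" → match
Total matched: 6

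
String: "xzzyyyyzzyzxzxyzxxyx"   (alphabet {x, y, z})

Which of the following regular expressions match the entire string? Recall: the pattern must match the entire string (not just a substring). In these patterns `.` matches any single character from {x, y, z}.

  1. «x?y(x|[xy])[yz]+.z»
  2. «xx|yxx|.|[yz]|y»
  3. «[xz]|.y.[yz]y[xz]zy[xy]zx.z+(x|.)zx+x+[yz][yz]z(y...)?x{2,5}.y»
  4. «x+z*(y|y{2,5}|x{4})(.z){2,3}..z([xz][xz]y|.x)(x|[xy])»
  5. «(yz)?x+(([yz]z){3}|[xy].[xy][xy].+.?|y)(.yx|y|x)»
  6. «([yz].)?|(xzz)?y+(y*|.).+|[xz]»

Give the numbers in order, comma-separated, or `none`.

4, 6

1 → no match — must end with "z"
2 → no match
3 → no match
4 → match
5 → no match
6 → match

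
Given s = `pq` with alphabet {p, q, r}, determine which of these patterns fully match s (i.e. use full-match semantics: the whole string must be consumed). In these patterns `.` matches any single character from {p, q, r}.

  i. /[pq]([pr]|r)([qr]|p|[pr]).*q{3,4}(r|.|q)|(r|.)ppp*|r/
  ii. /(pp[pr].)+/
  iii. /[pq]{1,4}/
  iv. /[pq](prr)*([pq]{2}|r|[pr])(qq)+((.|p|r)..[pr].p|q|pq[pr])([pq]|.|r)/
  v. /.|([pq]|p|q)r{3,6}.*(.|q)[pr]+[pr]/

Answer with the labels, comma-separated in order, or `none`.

i → no match
ii → no match — must start with `pp`
iii → match
iv → no match
v → no match

iii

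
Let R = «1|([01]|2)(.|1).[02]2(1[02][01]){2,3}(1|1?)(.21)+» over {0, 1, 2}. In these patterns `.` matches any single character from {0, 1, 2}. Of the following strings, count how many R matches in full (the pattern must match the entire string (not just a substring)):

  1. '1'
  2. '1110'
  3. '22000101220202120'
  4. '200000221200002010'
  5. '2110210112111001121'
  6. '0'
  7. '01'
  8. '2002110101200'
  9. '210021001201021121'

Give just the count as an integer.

1 → match
2 → no match
3 → no match
4 → no match
5 → no match
6 → no match
7 → no match
8 → no match
9 → match
Total matched: 2

2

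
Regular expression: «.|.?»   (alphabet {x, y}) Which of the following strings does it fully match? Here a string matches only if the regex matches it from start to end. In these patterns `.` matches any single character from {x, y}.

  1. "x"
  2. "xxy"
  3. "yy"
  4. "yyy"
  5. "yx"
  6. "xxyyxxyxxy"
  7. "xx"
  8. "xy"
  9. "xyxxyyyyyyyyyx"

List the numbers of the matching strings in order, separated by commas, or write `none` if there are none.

1

1 → match
2 → no match
3 → no match
4 → no match
5 → no match
6 → no match
7 → no match
8 → no match
9 → no match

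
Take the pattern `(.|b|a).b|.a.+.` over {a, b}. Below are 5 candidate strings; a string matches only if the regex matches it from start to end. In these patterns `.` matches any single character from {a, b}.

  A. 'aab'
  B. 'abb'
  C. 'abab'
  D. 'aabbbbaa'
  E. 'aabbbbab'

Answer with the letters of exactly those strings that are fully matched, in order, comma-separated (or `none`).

A → match
B → match
C → no match
D → match
E → match

A, B, D, E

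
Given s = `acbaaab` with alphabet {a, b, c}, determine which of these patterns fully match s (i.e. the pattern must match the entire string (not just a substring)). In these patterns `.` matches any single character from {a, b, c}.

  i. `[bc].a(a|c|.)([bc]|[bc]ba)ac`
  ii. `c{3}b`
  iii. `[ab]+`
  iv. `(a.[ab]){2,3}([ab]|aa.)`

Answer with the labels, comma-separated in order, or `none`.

iv

i → no match — must end with `ac`
ii → no match — must start with `c`
iii → no match
iv → match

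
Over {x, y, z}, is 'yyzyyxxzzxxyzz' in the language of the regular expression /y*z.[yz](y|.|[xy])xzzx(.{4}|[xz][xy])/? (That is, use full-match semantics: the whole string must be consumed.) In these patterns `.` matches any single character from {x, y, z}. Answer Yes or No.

Yes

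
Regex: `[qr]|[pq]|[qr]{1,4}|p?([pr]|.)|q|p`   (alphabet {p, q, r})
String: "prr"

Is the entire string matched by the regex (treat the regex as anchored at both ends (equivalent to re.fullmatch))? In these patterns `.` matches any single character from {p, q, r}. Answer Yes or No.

No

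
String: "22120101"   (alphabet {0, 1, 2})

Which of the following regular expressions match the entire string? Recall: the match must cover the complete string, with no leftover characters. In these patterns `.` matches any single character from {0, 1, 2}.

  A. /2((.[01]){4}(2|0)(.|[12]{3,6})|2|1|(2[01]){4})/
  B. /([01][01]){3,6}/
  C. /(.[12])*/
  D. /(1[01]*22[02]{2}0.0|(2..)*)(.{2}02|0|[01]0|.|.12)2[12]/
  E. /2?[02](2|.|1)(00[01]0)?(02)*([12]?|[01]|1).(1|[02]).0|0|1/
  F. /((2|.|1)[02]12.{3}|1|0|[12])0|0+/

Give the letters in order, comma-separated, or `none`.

C

A → no match
B → no match
C → match
D → no match
E → no match
F → no match — must end with "0"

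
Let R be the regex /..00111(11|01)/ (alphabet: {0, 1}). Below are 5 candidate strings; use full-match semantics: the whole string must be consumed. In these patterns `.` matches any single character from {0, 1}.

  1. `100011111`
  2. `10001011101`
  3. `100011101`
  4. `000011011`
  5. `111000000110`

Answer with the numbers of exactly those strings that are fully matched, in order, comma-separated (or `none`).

1 → match
2 → no match
3 → match
4 → no match
5 → no match

1, 3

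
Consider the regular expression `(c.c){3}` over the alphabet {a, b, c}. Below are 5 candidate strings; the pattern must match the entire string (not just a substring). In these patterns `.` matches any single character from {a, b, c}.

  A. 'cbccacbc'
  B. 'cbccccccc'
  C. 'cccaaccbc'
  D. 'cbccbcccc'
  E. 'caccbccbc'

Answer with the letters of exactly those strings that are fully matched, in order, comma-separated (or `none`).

B, D, E

A → no match
B → match
C → no match
D → match
E → match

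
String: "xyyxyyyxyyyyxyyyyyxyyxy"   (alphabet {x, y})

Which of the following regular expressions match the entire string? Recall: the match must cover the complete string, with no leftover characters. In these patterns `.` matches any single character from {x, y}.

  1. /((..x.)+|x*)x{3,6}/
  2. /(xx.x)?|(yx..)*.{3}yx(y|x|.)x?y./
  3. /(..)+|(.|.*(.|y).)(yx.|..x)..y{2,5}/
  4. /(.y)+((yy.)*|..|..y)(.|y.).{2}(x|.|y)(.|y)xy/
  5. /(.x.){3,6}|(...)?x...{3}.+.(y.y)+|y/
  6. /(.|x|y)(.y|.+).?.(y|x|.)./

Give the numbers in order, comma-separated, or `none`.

1 → no match — must end with "x"
2 → no match
3 → no match
4 → no match
5 → match
6 → match

5, 6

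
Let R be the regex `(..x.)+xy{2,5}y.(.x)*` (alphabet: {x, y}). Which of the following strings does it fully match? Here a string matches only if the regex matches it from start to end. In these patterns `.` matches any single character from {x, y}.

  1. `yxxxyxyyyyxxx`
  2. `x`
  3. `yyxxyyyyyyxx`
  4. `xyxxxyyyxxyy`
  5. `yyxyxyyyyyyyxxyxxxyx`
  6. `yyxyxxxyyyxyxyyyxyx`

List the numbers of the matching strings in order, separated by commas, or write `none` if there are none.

1 → no match
2 → no match
3 → no match
4 → no match
5 → match
6 → match

5, 6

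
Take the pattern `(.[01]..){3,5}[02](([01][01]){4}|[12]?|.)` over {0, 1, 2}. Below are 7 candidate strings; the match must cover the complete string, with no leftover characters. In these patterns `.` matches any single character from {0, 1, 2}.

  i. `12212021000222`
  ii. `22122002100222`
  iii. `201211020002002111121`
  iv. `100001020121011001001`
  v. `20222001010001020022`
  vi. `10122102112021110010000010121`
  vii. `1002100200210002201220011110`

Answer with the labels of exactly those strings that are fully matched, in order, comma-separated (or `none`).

i → no match
ii → no match
iii → no match
iv → match
v → no match
vi → no match
vii → no match

iv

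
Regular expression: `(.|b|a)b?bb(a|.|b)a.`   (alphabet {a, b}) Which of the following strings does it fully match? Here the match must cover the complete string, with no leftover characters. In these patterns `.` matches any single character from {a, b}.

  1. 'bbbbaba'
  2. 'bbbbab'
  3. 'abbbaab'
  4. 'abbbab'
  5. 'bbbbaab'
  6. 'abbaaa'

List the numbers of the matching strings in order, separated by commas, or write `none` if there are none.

2, 3, 4, 5, 6

1. 'bbbbaba' → no match
2. 'bbbbab' → match
3. 'abbbaab' → match
4. 'abbbab' → match
5. 'bbbbaab' → match
6. 'abbaaa' → match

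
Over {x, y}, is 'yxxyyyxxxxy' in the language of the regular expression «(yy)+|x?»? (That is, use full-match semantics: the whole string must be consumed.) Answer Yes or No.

No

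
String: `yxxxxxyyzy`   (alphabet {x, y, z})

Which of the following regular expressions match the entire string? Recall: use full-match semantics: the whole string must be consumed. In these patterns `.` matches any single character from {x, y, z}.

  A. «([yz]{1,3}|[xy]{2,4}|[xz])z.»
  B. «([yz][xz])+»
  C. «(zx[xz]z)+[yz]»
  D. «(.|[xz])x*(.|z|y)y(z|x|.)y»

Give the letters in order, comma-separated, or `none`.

D

A → no match
B → no match
C → no match — must start with `zx`
D → match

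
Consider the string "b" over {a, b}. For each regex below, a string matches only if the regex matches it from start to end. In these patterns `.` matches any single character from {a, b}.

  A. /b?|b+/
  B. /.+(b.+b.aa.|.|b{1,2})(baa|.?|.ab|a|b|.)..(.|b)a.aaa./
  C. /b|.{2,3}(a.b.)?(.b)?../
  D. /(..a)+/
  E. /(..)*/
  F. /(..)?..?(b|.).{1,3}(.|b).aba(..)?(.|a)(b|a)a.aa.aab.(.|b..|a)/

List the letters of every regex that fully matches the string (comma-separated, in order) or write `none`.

A, C

A → match
B → no match
C → match
D → no match — must end with "a"
E → no match
F → no match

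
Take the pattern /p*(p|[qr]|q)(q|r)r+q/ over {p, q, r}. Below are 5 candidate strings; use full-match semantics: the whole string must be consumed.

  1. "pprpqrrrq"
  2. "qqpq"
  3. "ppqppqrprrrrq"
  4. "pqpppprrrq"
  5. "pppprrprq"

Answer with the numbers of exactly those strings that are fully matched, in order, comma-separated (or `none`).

none

1 → no match
2 → no match — must end with "rq"
3 → no match
4 → no match
5 → no match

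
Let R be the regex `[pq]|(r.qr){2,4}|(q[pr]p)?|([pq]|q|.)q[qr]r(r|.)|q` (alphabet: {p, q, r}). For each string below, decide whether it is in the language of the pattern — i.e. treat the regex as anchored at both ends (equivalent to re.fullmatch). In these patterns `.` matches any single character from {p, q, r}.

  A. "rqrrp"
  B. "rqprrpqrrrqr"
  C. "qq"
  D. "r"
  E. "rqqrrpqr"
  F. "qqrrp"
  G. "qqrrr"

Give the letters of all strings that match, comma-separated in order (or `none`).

A, E, F, G

A → match
B → no match
C → no match
D → no match
E → match
F → match
G → match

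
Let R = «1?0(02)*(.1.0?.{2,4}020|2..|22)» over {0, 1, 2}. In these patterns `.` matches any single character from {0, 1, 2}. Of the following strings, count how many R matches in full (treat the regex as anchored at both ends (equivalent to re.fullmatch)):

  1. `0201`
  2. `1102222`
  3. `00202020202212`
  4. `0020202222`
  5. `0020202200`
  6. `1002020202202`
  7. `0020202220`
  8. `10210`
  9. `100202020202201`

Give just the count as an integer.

8

1. `0201` → match
2. `1102222` → no match
3 → match
4. `0020202222` → match
5. `0020202200` → match
6 → match
7. `0020202220` → match
8. `10210` → match
9 → match
Total matched: 8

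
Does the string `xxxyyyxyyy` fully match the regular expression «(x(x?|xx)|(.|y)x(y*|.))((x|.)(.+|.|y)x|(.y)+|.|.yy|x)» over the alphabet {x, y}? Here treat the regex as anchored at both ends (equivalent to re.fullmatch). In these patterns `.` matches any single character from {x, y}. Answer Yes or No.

Yes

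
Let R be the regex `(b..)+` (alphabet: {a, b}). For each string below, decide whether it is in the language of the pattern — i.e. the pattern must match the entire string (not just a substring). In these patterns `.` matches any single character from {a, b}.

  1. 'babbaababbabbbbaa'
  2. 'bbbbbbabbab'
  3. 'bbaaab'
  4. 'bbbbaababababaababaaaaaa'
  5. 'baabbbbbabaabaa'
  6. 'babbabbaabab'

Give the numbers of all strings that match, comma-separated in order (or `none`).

5, 6

1 → no match
2 → no match
3 → no match
4 → no match
5 → match
6 → match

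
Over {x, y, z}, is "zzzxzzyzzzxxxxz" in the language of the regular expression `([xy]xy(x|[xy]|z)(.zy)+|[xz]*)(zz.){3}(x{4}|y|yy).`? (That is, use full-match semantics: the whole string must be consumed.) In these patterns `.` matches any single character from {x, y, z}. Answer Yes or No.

Yes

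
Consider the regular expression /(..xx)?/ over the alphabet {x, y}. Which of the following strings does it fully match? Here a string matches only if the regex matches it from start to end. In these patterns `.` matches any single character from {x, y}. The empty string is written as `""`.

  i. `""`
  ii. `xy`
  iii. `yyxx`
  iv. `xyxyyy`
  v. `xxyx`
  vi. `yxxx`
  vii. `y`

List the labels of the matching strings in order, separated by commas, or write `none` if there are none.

i, iii, vi

i → match
ii → no match
iii → match
iv → no match
v → no match
vi → match
vii → no match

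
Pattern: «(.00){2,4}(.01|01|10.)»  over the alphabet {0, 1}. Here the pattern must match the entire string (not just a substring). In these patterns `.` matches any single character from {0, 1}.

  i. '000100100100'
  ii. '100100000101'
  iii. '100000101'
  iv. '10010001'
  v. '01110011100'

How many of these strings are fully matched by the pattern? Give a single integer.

4

i. '000100100100' → match
ii. '100100000101' → match
iii. '100000101' → match
iv. '10010001' → match
v. '01110011100' → no match
Total matched: 4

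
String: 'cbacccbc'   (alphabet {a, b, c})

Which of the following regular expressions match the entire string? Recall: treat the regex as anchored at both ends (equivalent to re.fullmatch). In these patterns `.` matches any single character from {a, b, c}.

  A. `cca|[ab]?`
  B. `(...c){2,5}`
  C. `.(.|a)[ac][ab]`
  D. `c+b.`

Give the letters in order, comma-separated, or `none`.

B

A → no match
B → match
C → no match
D → no match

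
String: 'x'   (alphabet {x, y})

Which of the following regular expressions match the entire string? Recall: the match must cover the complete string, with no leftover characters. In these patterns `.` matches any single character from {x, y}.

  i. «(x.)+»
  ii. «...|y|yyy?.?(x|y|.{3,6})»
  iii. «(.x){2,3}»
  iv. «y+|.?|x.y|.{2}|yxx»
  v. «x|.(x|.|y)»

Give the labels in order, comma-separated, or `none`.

iv, v

i → no match
ii → no match
iii → no match
iv → match
v → match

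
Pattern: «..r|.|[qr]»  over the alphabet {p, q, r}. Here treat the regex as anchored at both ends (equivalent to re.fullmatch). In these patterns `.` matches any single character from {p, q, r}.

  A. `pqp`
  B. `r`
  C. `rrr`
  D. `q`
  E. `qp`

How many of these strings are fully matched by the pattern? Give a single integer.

3

A → no match
B → match
C → match
D → match
E → no match
Total matched: 3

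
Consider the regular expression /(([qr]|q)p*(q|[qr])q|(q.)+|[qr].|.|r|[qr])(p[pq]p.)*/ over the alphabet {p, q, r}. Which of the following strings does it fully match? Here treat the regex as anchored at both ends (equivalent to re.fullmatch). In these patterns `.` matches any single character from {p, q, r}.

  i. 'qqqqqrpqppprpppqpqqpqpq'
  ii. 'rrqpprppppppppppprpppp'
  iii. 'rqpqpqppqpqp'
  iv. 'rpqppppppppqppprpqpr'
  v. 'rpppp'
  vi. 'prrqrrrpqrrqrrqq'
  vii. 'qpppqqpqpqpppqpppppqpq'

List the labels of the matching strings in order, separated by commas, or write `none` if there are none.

i → no match
ii → no match
iii → no match
iv → no match
v → match
vi → no match
vii → match

v, vii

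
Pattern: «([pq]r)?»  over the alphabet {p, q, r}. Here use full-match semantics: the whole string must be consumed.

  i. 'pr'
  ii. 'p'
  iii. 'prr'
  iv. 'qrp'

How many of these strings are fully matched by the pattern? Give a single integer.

i → match
ii → no match
iii → no match
iv → no match
Total matched: 1

1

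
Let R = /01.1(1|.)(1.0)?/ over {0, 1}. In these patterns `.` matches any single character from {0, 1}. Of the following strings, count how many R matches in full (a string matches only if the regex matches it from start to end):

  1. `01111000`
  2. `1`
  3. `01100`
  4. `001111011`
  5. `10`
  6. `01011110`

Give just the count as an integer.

1 → no match
2 → no match — must start with `01`
3 → no match
4 → no match — must start with `01`
5 → no match — must start with `01`
6 → match
Total matched: 1

1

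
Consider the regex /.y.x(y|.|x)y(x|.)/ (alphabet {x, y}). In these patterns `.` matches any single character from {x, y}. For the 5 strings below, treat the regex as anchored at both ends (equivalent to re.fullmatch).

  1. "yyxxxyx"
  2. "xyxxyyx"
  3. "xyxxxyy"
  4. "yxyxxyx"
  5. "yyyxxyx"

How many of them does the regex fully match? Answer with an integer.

1 → match
2 → match
3 → match
4 → no match
5 → match
Total matched: 4

4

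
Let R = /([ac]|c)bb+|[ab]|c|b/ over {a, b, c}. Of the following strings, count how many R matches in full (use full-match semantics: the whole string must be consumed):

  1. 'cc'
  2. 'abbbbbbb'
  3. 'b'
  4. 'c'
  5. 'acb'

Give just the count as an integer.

3

1 → no match
2 → match
3 → match
4 → match
5 → no match
Total matched: 3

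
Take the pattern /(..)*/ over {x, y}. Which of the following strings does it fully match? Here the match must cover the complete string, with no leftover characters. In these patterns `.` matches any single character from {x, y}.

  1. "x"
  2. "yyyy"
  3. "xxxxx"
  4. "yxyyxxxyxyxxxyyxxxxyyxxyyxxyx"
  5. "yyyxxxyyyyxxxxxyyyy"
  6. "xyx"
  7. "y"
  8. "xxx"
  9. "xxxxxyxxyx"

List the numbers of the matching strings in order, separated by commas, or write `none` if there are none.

2, 9

1 → no match
2 → match
3 → no match
4 → no match
5 → no match
6 → no match
7 → no match
8 → no match
9 → match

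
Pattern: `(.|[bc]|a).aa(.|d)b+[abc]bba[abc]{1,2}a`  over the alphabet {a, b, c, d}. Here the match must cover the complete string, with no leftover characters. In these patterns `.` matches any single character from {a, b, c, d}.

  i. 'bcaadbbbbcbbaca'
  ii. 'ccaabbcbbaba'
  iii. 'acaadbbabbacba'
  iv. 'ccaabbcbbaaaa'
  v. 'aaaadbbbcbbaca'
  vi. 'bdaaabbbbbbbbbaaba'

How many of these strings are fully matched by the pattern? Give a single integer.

6

i → match
ii → match
iii → match
iv → match
v → match
vi → match
Total matched: 6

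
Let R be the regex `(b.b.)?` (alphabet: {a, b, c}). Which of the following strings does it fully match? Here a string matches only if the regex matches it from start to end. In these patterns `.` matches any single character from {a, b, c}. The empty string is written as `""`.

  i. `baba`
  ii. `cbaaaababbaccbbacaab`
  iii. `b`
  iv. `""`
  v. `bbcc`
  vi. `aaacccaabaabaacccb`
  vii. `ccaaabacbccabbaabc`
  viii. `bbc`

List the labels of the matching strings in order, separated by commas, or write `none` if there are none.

i → match
ii → no match
iii → no match
iv → match
v → no match
vi → no match
vii → no match
viii → no match

i, iv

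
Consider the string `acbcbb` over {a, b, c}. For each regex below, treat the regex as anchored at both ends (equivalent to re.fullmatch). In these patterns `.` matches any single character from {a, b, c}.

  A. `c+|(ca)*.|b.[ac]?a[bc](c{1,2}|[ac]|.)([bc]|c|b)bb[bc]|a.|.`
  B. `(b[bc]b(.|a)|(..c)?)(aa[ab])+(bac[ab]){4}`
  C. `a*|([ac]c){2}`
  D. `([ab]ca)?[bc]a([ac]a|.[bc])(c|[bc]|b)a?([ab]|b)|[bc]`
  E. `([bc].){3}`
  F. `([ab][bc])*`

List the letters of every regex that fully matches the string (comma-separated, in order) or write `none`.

A → no match
B → no match
C → no match
D → no match
E → no match
F → match

F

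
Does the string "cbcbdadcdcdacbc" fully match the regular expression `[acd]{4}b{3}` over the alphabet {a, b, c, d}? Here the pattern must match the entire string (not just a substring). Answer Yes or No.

No

Every match must end with "b", but "cbcbdadcdcdacbc" does not.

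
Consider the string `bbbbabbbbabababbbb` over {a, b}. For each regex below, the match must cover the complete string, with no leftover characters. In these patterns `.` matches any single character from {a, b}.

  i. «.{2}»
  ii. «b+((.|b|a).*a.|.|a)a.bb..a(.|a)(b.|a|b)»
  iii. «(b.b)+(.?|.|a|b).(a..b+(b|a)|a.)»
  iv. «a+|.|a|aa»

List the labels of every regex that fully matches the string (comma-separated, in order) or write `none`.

iii

i → no match
ii → no match
iii → match
iv → no match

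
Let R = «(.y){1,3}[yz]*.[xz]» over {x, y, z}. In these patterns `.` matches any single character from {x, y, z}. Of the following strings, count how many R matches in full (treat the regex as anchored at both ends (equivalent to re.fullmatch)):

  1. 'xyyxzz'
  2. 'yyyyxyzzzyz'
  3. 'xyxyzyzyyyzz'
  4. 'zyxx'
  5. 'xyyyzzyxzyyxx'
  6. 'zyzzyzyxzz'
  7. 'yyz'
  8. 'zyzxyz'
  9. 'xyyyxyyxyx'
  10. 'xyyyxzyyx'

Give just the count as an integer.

3

1 → no match
2 → match
3 → match
4 → match
5 → no match
6 → no match
7 → no match
8 → no match
9 → no match
10 → no match
Total matched: 3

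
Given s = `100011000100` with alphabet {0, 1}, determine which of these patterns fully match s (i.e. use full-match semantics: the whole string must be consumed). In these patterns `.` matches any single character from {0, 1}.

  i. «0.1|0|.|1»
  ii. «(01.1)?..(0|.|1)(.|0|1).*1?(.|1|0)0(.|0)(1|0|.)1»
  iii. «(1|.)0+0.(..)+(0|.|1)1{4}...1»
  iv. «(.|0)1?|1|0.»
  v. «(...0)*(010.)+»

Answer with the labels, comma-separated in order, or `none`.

v

i → no match
ii → no match — must end with `1`
iii → no match — must end with `1`
iv → no match
v → match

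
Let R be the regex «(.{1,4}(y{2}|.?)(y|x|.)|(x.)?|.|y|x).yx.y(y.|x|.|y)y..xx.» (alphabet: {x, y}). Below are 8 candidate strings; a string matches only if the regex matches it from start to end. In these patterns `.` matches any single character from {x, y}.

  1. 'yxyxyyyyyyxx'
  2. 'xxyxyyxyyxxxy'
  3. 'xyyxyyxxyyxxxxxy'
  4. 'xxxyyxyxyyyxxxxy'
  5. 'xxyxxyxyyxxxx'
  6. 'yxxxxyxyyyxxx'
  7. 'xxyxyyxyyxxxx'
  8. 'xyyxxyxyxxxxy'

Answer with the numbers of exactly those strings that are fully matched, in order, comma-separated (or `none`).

2, 5, 7, 8

1. 'yxyxyyyyyyxx' → no match
2 → match
3 → no match
4 → no match
5 → match
6 → no match
7 → match
8 → match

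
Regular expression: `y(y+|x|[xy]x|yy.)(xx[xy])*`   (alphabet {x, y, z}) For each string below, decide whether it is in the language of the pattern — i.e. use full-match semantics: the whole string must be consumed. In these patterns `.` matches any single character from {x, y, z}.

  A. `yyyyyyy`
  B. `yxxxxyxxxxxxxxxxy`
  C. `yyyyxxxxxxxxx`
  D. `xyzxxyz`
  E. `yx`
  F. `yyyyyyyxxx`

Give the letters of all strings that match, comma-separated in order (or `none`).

A, C, E, F

A → match
B → no match
C → match
D → no match — must start with `y`
E → match
F → match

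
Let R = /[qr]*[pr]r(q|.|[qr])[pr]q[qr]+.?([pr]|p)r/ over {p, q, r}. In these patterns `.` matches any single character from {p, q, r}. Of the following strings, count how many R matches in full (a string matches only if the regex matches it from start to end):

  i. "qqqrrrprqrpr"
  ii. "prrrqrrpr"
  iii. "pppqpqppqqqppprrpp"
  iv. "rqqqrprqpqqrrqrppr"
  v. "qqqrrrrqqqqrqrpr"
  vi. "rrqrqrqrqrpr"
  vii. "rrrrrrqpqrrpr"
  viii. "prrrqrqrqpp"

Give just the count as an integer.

i. "qqqrrrprqrpr" → match
ii. "prrrqrrpr" → match
iii → no match — must end with "r"
iv → match
v → match
vi. "rrqrqrqrqrpr" → match
vii → match
viii. "prrrqrqrqpp" → no match — must end with "r"
Total matched: 6

6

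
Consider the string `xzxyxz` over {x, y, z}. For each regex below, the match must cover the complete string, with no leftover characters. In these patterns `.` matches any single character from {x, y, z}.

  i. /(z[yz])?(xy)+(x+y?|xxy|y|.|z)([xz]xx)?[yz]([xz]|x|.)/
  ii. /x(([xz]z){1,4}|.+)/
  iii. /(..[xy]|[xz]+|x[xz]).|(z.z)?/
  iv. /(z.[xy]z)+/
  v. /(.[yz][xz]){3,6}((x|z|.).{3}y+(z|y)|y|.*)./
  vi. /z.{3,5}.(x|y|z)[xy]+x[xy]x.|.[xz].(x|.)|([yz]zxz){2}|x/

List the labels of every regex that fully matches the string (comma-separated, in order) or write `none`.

ii

i → no match
ii → match
iii → no match
iv → no match — must start with `z`
v → no match
vi → no match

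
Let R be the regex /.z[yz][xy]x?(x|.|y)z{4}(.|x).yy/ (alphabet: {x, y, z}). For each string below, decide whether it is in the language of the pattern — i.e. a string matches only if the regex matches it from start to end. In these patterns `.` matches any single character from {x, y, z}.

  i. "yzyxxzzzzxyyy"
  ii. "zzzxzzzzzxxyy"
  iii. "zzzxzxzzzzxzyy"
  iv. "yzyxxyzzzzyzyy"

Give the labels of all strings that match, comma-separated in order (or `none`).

i → match
ii → match
iii → no match
iv → match

i, ii, iv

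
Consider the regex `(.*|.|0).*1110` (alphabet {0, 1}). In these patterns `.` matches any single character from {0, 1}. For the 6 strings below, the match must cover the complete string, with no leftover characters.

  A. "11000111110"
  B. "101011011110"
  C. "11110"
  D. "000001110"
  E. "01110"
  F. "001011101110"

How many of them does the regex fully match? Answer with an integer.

A → match
B → match
C → match
D → match
E → match
F → match
Total matched: 6

6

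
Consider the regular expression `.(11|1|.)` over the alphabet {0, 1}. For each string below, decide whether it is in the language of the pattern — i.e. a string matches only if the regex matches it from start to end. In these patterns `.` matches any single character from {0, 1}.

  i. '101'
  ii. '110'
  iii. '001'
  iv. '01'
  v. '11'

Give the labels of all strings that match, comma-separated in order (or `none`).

i → no match
ii → no match
iii → no match
iv → match
v → match

iv, v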